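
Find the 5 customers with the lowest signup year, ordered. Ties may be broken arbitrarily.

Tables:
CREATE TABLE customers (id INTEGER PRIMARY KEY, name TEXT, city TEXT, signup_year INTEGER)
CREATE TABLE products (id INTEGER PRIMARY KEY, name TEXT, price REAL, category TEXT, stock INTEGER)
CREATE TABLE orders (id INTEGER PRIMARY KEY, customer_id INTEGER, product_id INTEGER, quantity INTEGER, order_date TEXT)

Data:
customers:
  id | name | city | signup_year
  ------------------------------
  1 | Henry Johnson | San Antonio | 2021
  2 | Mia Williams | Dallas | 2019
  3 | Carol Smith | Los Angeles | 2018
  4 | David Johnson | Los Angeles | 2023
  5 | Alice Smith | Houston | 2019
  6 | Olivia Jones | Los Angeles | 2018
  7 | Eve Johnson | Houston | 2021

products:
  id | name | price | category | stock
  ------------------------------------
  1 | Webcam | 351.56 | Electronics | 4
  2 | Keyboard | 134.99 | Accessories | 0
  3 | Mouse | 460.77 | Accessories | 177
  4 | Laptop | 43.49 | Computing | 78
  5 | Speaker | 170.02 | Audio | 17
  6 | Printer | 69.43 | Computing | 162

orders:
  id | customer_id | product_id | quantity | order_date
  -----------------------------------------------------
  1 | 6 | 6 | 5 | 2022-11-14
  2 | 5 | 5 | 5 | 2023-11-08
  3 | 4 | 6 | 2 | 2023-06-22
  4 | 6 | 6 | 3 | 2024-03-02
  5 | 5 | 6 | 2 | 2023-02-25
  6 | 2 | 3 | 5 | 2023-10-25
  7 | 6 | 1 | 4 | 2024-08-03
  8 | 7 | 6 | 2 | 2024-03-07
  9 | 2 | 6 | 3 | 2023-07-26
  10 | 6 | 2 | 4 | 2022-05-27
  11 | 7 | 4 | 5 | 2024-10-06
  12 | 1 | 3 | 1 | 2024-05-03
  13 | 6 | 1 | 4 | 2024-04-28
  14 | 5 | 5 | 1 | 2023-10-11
SELECT name, signup_year FROM customers ORDER BY signup_year ASC LIMIT 5

Execution result:
name | signup_year
Carol Smith | 2018
Olivia Jones | 2018
Mia Williams | 2019
Alice Smith | 2019
Henry Johnson | 2021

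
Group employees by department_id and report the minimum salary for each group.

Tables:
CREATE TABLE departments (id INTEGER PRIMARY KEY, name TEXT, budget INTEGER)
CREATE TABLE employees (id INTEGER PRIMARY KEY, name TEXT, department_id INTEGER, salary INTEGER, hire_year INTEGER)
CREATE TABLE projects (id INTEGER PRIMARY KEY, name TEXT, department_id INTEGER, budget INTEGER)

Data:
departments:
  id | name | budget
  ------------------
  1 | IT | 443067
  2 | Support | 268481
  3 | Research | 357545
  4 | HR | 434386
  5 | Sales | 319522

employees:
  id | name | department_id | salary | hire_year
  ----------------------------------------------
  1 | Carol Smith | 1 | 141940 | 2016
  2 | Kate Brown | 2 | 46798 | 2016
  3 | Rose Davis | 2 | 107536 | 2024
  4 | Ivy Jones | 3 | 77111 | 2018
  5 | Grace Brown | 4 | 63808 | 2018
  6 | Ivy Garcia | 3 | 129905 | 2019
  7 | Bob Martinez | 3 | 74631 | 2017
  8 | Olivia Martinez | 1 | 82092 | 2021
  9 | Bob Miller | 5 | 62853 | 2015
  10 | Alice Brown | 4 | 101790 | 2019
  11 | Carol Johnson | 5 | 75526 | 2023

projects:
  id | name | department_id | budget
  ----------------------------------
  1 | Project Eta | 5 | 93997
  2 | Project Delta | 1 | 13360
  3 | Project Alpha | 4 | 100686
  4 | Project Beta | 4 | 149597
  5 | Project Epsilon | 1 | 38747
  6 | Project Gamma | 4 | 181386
SELECT department_id, MIN(salary) AS min_salary FROM employees GROUP BY department_id

Execution result:
department_id | min_salary
1 | 82092
2 | 46798
3 | 74631
4 | 63808
5 | 62853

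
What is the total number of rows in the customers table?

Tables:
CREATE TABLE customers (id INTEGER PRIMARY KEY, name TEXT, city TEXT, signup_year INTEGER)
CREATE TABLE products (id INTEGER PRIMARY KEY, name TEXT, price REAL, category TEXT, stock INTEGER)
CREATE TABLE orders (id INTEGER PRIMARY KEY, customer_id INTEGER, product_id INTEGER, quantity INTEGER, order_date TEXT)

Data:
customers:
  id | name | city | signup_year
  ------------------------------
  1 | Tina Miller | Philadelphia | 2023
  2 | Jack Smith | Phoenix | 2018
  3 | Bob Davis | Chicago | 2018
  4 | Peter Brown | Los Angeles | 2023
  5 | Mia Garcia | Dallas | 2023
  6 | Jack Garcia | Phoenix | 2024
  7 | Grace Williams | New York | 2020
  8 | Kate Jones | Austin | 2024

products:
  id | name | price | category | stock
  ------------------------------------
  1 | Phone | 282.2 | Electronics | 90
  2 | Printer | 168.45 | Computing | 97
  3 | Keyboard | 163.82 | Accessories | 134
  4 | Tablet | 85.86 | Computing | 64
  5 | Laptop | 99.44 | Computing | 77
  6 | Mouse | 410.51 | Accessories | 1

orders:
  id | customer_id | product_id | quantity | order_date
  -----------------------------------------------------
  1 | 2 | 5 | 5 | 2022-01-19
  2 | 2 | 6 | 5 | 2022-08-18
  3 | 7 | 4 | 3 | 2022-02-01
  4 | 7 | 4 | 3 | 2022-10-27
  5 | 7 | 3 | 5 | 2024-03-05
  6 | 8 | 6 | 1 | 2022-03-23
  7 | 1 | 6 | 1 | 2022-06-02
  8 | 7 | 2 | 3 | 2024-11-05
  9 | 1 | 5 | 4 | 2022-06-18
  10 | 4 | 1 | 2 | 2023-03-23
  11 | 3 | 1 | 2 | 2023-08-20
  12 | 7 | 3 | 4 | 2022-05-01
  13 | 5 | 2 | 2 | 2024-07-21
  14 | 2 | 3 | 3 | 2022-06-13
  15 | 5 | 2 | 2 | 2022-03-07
SELECT COUNT(*) FROM customers

Execution result:
8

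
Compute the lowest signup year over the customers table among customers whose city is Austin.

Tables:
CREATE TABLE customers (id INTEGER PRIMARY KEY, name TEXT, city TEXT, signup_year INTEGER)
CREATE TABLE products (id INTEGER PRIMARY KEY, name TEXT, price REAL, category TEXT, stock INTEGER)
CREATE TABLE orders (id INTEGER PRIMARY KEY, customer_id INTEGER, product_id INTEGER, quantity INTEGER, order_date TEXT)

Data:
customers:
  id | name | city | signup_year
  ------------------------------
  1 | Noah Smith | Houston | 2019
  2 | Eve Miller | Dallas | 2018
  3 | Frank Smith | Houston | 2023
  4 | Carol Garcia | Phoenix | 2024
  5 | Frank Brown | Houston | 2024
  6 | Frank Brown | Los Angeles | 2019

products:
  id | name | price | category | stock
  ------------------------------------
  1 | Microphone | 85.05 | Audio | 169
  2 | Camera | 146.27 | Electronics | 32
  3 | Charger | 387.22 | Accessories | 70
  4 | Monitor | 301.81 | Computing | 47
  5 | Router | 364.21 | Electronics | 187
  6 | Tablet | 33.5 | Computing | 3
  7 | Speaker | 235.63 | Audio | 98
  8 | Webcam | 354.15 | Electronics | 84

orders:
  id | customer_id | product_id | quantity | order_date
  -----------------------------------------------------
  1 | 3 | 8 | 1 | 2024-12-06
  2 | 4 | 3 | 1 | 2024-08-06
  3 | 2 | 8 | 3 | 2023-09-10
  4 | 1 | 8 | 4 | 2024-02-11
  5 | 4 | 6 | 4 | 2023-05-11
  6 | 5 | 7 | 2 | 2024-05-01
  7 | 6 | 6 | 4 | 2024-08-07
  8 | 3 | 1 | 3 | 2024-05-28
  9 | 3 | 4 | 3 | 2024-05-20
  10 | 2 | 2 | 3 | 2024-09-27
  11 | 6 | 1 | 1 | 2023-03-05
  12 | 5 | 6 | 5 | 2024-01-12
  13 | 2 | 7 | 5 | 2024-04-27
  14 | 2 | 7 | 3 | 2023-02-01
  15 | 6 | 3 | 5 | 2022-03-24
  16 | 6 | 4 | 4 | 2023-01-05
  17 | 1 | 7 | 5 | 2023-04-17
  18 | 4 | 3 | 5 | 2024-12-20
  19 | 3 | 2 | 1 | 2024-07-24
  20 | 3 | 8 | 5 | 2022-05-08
SELECT MIN(signup_year) FROM customers WHERE city = 'Austin'

Execution result:
NULL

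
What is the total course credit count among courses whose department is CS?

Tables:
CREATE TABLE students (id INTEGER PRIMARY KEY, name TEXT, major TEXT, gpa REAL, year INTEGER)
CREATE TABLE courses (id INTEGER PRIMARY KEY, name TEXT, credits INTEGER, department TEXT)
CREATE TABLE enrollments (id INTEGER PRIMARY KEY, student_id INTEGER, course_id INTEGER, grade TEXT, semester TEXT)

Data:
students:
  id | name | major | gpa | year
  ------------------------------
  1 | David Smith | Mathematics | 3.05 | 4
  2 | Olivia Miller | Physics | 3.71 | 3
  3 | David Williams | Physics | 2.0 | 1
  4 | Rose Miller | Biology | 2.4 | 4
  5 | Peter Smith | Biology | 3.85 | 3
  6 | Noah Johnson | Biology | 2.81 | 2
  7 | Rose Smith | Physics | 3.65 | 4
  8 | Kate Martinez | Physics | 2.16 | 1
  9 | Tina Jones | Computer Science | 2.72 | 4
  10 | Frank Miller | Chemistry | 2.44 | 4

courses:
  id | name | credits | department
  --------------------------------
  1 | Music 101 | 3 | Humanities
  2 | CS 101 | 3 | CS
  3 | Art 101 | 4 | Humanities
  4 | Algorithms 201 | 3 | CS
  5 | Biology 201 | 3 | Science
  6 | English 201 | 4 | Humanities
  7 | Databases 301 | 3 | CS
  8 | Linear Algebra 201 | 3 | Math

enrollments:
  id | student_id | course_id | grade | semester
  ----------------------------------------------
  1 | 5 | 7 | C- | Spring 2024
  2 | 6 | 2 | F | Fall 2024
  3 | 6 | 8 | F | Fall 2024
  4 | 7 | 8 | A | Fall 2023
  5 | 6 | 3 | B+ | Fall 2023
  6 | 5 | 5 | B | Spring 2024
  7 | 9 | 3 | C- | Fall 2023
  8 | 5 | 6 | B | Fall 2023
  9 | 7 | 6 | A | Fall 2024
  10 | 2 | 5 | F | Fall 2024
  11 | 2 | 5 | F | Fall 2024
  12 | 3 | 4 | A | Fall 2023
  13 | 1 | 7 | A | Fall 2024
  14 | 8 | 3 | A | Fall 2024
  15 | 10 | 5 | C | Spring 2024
SELECT SUM(credits) FROM courses WHERE department = 'CS'

Execution result:
9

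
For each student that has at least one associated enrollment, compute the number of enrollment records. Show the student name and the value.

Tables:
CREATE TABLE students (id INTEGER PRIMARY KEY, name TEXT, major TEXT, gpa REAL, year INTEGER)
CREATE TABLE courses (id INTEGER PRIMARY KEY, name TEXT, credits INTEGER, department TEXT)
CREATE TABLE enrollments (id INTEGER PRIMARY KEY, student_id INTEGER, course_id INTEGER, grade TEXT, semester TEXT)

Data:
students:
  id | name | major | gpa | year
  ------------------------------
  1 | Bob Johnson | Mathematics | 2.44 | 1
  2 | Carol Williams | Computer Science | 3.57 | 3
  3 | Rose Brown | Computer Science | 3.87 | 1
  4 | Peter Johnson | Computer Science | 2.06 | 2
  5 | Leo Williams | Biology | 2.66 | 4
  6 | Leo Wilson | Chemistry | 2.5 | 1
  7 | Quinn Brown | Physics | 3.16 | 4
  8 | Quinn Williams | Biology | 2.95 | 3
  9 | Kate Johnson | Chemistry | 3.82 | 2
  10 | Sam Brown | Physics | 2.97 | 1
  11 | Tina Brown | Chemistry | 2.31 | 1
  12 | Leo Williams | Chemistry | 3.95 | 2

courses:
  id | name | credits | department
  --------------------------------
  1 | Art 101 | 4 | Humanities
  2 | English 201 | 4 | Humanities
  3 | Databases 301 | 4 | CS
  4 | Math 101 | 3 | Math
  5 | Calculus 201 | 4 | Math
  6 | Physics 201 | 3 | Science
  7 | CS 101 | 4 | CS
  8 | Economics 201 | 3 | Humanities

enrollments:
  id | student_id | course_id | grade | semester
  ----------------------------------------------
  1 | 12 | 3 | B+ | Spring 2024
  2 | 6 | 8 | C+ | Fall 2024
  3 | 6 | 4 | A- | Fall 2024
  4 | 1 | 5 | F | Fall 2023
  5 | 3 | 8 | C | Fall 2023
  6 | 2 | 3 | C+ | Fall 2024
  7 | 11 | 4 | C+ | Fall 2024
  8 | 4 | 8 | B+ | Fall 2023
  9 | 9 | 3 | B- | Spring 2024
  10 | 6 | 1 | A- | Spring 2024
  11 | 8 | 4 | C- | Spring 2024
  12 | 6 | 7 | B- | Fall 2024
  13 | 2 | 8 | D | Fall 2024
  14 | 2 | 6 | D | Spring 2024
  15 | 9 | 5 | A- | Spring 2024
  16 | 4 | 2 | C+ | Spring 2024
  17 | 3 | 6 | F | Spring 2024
SELECT p.name, COUNT(*) AS n FROM enrollments c JOIN students p ON c.student_id = p.id GROUP BY p.id, p.name

Execution result:
name | n
Bob Johnson | 1
Carol Williams | 3
Rose Brown | 2
Peter Johnson | 2
Leo Wilson | 4
Quinn Williams | 1
Kate Johnson | 2
Tina Brown | 1
Leo Williams | 1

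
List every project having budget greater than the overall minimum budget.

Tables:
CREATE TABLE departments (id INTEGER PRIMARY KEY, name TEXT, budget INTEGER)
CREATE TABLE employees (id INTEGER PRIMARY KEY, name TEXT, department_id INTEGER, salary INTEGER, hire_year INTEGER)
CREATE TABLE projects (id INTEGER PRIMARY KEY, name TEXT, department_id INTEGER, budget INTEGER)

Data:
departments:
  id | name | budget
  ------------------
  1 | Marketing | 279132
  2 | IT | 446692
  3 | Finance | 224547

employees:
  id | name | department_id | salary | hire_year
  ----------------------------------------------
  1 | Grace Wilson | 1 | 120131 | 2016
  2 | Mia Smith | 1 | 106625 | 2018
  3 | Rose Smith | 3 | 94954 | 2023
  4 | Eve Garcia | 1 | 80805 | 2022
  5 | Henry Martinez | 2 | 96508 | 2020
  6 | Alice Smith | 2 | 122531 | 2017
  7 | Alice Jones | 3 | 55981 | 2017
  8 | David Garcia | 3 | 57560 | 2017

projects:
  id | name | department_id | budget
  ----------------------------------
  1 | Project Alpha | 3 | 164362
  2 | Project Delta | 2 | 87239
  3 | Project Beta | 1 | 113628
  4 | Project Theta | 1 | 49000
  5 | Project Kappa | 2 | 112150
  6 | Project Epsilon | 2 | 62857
SELECT name, budget FROM projects WHERE budget > (SELECT MIN(budget) FROM projects)

Execution result:
name | budget
Project Alpha | 164362
Project Delta | 87239
Project Beta | 113628
Project Kappa | 112150
Project Epsilon | 62857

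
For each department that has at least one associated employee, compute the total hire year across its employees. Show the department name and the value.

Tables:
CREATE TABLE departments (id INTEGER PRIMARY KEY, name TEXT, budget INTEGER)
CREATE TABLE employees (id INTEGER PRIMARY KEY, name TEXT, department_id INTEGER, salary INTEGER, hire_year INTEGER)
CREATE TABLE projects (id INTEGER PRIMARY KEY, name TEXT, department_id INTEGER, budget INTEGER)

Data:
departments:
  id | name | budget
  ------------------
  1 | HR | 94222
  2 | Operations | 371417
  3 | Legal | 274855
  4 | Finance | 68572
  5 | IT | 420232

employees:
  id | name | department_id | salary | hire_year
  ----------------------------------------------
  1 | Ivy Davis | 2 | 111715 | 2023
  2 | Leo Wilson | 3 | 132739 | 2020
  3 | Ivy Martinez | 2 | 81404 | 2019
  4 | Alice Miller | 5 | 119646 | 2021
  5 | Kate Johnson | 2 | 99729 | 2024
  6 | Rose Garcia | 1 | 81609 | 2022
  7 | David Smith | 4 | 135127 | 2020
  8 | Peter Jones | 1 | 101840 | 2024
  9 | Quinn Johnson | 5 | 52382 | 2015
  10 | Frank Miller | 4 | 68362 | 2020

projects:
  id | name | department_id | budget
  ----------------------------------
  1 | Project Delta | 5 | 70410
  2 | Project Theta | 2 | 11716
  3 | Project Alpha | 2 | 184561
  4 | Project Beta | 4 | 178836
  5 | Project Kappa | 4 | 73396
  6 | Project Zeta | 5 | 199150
SELECT p.name, SUM(c.hire_year) AS sum_hire_year FROM employees c JOIN departments p ON c.department_id = p.id GROUP BY p.id, p.name

Execution result:
name | sum_hire_year
HR | 4046
Operations | 6066
Legal | 2020
Finance | 4040
IT | 4036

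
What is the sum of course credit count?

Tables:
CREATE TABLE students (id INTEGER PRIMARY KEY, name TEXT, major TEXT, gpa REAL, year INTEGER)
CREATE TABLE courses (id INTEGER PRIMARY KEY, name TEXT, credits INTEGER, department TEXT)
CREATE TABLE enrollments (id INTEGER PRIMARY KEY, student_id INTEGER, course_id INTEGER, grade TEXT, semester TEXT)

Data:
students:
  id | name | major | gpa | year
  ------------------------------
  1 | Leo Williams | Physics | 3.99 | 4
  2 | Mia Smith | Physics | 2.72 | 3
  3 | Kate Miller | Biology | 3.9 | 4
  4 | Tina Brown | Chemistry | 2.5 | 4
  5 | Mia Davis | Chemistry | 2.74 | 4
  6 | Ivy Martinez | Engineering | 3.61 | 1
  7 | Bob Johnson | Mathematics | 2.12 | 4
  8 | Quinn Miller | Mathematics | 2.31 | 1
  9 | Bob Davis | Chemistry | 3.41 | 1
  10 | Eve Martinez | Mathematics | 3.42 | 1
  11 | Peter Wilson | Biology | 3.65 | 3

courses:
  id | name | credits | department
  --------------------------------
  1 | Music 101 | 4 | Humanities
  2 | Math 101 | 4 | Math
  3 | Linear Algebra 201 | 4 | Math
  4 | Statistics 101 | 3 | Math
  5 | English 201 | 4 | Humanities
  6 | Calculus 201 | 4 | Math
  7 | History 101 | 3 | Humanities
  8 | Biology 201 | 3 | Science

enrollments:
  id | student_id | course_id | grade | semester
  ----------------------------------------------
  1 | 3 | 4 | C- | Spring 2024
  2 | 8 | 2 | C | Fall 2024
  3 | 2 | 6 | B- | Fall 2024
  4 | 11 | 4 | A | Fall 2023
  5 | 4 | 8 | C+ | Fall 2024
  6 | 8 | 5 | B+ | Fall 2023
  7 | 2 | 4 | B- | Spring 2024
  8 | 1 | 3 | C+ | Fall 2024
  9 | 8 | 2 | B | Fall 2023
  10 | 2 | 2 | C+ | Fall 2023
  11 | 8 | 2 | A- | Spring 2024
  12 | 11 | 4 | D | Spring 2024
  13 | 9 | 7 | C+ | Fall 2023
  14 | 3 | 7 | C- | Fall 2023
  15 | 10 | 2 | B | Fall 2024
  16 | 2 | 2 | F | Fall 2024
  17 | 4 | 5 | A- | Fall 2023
SELECT SUM(credits) FROM courses

Execution result:
29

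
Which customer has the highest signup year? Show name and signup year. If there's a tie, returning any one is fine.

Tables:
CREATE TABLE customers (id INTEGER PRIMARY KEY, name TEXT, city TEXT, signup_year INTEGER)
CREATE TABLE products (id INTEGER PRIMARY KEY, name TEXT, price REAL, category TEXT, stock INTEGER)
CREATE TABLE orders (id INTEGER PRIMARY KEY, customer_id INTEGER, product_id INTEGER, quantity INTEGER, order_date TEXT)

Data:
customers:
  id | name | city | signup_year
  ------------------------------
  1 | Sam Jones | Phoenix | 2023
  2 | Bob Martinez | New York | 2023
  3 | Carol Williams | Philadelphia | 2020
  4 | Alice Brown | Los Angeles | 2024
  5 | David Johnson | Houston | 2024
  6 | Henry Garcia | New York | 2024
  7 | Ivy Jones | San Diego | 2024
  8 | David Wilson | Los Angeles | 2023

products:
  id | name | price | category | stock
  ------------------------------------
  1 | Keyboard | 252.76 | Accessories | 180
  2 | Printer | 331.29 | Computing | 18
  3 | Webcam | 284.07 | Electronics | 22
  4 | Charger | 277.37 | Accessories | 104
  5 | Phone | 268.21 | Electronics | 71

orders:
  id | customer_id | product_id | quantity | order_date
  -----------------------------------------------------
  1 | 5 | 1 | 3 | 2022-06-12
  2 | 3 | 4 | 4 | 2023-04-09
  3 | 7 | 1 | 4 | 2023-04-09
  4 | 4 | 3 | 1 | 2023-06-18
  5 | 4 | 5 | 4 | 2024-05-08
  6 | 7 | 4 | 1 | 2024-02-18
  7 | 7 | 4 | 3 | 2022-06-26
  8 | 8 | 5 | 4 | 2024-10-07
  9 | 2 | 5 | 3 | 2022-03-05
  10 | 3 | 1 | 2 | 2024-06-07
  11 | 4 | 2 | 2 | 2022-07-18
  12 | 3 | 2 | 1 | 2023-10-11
SELECT name, signup_year FROM customers ORDER BY signup_year DESC LIMIT 1

Execution result:
name | signup_year
Alice Brown | 2024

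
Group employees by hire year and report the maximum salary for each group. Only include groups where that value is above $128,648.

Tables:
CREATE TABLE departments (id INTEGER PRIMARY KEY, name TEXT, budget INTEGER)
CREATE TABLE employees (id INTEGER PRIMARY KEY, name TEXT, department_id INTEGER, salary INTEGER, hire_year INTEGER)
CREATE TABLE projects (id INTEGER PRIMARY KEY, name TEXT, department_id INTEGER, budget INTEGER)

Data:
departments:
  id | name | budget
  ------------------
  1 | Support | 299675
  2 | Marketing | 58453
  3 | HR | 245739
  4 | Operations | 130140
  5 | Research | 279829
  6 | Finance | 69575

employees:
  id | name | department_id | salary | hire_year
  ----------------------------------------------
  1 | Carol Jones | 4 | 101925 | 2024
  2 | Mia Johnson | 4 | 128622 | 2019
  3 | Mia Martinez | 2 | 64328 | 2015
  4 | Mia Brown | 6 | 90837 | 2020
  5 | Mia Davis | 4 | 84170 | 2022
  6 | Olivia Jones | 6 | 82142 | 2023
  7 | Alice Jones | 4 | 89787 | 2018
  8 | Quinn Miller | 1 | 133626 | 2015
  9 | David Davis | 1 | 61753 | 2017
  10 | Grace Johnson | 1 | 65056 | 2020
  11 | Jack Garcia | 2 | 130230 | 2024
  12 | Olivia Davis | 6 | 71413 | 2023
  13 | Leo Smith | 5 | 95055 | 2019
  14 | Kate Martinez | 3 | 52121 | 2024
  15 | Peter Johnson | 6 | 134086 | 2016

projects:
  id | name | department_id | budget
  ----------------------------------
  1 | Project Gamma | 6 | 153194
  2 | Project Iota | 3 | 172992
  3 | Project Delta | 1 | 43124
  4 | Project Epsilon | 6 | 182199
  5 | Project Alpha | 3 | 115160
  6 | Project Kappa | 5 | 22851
SELECT hire_year, MAX(salary) AS max_salary FROM employees GROUP BY hire_year HAVING MAX(salary) > 128648

Execution result:
hire_year | max_salary
2015 | 133626
2016 | 134086
2024 | 130230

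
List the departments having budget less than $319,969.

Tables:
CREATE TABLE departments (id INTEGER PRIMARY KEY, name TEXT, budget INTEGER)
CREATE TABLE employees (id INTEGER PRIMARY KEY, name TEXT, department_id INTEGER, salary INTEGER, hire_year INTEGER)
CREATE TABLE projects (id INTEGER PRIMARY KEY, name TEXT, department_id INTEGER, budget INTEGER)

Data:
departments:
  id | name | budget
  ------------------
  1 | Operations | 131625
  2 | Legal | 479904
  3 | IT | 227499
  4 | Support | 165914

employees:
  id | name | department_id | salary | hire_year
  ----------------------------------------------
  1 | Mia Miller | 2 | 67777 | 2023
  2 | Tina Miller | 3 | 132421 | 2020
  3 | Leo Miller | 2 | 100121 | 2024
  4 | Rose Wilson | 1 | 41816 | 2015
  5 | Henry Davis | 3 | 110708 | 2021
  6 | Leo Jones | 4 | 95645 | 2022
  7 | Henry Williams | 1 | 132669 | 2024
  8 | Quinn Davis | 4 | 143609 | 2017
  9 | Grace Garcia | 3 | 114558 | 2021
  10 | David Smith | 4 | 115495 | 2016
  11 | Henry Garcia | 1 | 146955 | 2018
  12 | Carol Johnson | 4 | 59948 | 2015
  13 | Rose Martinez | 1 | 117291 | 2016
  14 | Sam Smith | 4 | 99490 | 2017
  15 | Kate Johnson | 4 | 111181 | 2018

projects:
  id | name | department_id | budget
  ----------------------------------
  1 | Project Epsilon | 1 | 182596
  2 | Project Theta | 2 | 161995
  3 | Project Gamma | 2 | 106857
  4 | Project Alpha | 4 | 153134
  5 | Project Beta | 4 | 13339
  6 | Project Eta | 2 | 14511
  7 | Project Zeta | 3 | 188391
SELECT name, budget FROM departments WHERE budget < 319969

Execution result:
name | budget
Operations | 131625
IT | 227499
Support | 165914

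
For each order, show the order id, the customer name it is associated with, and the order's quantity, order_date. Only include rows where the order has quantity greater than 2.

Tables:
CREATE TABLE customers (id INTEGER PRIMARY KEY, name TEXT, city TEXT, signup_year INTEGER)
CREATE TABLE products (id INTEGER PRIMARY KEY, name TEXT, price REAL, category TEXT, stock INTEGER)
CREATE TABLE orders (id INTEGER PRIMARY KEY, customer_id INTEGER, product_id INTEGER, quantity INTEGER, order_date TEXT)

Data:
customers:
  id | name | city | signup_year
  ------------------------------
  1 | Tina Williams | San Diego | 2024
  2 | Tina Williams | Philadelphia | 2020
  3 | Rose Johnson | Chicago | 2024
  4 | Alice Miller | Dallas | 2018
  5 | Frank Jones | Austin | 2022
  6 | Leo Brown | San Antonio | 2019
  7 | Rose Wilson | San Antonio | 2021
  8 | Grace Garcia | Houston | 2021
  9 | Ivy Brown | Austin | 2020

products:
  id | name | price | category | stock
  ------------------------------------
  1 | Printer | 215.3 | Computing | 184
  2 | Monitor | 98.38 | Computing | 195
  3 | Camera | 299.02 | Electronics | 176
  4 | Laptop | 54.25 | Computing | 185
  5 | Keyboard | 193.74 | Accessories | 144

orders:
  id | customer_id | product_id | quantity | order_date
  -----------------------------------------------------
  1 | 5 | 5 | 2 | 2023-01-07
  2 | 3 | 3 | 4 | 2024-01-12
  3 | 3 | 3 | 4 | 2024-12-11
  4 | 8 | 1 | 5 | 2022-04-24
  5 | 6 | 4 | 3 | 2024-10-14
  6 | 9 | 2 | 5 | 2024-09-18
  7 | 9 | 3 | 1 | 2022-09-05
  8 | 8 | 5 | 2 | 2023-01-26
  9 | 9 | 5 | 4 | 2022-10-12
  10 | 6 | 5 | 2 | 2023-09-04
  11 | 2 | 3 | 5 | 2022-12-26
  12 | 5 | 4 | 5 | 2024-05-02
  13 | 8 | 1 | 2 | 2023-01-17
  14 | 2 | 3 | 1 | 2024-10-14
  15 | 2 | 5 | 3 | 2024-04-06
SELECT c.id, p.name AS customer, c.quantity, c.order_date FROM orders c JOIN customers p ON c.customer_id = p.id WHERE c.quantity > 2

Execution result:
id | customer | quantity | order_date
2 | Rose Johnson | 4 | 2024-01-12
3 | Rose Johnson | 4 | 2024-12-11
4 | Grace Garcia | 5 | 2022-04-24
5 | Leo Brown | 3 | 2024-10-14
6 | Ivy Brown | 5 | 2024-09-18
9 | Ivy Brown | 4 | 2022-10-12
11 | Tina Williams | 5 | 2022-12-26
12 | Frank Jones | 5 | 2024-05-02
15 | Tina Williams | 3 | 2024-04-06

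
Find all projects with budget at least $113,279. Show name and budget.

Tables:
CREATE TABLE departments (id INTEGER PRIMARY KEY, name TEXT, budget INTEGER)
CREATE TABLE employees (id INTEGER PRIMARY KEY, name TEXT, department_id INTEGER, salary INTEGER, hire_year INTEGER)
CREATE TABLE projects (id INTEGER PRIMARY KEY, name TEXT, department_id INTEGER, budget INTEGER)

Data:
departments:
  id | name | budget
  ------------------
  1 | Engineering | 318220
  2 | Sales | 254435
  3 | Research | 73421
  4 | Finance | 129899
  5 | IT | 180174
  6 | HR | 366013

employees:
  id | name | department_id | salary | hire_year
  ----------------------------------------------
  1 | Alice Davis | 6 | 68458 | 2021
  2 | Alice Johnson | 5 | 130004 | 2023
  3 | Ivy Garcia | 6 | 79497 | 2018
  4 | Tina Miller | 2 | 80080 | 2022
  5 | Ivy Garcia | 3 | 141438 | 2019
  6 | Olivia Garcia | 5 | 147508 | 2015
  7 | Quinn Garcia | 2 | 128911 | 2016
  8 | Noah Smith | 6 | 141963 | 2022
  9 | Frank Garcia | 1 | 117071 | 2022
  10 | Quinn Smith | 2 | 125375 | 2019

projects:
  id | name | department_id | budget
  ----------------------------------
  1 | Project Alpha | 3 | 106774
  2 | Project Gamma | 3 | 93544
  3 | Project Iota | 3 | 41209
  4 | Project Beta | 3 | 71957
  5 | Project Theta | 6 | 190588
SELECT name, budget FROM projects WHERE budget >= 113279

Execution result:
name | budget
Project Theta | 190588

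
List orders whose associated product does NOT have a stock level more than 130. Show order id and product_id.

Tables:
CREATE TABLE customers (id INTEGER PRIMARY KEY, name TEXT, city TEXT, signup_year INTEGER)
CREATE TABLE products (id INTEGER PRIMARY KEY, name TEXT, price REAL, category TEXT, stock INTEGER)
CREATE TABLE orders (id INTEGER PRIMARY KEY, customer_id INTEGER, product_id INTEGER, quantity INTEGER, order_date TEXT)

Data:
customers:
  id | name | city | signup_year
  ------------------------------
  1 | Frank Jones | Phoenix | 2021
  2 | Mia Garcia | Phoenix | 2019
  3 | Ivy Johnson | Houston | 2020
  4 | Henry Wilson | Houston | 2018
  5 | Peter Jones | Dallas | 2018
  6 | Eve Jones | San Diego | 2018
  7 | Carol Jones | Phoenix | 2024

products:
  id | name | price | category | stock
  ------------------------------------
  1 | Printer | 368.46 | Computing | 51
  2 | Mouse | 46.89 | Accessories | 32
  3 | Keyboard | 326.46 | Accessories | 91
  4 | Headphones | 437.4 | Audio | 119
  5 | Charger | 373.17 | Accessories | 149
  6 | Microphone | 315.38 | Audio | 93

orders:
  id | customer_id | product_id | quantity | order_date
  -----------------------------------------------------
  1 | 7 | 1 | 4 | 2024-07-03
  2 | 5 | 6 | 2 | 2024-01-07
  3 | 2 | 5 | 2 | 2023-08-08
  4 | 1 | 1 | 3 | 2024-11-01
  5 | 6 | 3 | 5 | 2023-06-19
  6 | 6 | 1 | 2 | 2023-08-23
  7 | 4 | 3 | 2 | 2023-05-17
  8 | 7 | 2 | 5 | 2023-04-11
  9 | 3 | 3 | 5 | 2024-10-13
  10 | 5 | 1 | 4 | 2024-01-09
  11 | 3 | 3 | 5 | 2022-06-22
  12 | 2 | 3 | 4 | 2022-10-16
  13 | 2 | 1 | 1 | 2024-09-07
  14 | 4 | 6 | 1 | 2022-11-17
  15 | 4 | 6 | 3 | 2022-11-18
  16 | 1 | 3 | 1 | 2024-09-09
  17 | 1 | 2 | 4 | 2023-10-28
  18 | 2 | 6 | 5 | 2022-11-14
SELECT id, product_id FROM orders WHERE product_id NOT IN (SELECT id FROM products WHERE stock > 130)

Execution result:
id | product_id
1 | 1
2 | 6
4 | 1
5 | 3
6 | 1
7 | 3
8 | 2
9 | 3
10 | 1
11 | 3
12 | 3
13 | 1
14 | 6
15 | 6
16 | 3
17 | 2
18 | 6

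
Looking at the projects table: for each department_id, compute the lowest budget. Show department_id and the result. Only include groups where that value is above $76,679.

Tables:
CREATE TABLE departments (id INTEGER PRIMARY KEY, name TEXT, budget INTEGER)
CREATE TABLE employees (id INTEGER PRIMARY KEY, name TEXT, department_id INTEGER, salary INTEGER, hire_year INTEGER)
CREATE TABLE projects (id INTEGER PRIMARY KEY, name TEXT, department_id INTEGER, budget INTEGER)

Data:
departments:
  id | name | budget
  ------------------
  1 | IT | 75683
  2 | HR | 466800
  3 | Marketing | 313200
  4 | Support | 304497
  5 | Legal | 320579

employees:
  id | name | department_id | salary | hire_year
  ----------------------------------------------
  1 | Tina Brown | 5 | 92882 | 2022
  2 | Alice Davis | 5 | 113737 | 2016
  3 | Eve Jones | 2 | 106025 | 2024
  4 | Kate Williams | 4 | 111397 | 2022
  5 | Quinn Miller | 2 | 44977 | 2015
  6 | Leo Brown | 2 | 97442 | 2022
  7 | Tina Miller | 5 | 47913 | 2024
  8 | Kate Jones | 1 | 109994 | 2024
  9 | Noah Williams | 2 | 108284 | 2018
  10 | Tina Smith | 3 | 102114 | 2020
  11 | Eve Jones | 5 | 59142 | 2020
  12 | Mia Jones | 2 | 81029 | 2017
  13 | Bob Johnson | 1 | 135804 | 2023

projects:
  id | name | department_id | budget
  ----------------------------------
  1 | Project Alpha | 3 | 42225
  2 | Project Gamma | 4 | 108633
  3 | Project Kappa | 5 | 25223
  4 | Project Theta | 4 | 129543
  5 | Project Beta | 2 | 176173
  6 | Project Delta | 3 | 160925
SELECT department_id, MIN(budget) AS min_budget FROM projects GROUP BY department_id HAVING MIN(budget) > 76679

Execution result:
department_id | min_budget
2 | 176173
4 | 108633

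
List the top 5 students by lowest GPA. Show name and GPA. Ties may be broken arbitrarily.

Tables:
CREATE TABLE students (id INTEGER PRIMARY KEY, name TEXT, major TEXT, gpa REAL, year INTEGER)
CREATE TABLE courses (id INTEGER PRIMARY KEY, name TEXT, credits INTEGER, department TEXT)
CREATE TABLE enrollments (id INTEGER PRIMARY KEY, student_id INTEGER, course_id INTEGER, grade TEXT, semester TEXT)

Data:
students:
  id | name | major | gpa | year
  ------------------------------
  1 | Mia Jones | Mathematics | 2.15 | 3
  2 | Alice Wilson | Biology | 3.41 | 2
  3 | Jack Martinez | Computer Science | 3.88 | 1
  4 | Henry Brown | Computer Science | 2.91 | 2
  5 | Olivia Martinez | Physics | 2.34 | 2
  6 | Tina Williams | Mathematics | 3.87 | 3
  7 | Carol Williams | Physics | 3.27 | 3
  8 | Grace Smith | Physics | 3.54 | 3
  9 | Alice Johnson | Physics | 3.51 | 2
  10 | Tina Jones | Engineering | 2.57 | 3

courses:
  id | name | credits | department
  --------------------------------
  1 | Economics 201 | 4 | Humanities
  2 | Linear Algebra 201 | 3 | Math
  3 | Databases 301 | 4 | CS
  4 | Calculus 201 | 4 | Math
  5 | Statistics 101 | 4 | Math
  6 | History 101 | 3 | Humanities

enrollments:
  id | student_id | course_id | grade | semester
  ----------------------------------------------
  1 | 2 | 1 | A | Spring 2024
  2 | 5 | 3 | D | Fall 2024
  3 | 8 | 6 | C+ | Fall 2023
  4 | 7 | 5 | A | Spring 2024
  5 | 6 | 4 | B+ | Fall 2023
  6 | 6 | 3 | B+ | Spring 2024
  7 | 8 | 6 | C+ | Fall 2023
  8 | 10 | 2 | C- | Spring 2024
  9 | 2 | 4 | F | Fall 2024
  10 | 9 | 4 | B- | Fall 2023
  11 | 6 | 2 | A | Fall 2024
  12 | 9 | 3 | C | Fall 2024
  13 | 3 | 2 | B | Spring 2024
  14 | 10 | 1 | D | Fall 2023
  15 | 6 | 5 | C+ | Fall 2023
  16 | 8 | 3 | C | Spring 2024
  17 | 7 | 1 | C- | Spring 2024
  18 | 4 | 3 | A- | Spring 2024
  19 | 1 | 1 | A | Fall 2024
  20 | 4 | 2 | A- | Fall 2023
SELECT name, gpa FROM students ORDER BY gpa ASC LIMIT 5

Execution result:
name | gpa
Mia Jones | 2.15
Olivia Martinez | 2.34
Tina Jones | 2.57
Henry Brown | 2.91
Carol Williams | 3.27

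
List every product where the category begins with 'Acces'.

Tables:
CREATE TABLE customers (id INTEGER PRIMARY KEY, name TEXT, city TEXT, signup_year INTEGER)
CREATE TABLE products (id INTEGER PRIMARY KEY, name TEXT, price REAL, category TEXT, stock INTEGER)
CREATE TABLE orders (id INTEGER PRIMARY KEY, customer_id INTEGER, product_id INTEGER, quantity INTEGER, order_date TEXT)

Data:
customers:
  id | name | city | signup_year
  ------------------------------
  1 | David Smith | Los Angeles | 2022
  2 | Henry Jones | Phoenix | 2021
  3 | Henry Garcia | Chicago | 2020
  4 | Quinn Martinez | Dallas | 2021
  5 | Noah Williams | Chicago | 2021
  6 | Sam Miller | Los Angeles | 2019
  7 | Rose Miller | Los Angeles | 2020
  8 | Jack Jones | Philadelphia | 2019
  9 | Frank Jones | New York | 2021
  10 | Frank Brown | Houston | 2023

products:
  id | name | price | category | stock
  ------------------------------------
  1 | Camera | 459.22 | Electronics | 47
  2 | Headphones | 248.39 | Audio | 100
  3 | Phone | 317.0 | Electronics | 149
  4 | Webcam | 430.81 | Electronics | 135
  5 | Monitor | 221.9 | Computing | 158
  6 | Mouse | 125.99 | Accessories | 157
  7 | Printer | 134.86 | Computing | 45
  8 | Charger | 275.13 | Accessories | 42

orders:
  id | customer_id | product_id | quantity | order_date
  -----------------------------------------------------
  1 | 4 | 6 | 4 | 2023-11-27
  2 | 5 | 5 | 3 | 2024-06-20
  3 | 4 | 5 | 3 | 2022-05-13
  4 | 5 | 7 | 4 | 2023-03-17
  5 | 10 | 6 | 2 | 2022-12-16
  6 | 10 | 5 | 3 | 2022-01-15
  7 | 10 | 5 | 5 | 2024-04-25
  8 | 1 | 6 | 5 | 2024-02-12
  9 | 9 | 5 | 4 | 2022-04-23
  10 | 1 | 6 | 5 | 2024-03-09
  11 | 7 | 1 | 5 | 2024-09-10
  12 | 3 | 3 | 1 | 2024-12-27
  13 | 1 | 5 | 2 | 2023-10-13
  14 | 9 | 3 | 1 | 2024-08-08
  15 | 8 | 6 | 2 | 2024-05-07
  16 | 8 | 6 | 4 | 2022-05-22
SELECT name, category FROM products WHERE category LIKE 'Acces%'

Execution result:
name | category
Mouse | Accessories
Charger | Accessories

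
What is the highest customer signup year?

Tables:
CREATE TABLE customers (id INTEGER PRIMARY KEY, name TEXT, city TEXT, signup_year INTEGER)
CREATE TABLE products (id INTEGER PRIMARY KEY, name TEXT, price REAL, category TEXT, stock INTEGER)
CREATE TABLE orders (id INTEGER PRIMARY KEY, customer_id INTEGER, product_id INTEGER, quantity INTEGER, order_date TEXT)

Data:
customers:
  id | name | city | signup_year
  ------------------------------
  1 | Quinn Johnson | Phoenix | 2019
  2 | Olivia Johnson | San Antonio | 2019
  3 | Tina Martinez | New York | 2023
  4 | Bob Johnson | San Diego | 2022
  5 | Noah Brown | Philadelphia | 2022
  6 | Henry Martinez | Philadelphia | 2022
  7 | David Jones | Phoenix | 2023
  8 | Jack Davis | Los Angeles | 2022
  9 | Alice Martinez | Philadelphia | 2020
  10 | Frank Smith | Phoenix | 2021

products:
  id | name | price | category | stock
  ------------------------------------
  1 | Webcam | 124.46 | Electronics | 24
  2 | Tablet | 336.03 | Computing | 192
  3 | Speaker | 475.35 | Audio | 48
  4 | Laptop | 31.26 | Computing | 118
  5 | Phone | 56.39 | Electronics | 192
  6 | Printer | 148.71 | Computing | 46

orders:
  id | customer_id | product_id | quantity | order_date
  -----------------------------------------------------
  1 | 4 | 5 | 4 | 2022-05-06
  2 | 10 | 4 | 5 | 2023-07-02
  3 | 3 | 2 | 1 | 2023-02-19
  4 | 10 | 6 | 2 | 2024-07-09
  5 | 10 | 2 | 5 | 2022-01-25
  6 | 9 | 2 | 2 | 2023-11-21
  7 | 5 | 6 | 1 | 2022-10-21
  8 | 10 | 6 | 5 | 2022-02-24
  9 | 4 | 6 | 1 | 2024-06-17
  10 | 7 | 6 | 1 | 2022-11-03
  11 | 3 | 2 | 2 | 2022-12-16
SELECT MAX(signup_year) FROM customers

Execution result:
2023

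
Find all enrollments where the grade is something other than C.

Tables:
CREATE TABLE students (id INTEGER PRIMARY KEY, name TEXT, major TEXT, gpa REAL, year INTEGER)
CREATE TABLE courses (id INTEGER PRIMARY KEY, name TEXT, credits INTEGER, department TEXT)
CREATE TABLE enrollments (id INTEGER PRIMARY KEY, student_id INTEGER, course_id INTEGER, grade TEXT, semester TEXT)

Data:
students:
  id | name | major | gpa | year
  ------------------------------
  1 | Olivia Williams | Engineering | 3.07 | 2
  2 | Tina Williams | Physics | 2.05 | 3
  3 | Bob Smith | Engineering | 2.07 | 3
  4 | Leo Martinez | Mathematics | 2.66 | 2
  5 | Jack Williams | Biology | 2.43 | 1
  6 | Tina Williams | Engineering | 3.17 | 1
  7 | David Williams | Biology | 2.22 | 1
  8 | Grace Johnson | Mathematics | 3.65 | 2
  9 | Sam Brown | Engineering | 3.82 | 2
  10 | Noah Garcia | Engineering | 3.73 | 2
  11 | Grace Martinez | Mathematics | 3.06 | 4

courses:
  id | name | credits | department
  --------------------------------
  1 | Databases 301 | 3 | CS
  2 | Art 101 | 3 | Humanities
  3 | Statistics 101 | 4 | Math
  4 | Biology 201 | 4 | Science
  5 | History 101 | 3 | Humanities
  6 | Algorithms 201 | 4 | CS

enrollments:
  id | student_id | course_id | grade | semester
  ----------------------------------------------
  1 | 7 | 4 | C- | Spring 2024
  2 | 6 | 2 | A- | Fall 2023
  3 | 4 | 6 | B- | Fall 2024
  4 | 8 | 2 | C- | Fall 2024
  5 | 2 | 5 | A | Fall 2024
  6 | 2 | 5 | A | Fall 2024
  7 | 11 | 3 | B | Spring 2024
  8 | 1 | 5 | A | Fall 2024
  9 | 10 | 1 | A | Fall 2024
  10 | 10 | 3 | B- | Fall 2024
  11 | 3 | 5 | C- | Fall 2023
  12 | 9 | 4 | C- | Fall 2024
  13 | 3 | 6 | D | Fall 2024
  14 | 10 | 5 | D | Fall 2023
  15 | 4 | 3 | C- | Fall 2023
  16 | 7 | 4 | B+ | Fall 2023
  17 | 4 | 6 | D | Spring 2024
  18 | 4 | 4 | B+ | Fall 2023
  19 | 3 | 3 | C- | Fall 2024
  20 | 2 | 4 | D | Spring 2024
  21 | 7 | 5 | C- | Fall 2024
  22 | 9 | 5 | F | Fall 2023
SELECT id, grade FROM enrollments WHERE grade <> 'C'

Execution result:
id | grade
1 | C-
2 | A-
3 | B-
4 | C-
5 | A
6 | A
7 | B
8 | A
9 | A
10 | B-
11 | C-
12 | C-
13 | D
14 | D
15 | C-
16 | B+
17 | D
18 | B+
19 | C-
20 | D
21 | C-
22 | F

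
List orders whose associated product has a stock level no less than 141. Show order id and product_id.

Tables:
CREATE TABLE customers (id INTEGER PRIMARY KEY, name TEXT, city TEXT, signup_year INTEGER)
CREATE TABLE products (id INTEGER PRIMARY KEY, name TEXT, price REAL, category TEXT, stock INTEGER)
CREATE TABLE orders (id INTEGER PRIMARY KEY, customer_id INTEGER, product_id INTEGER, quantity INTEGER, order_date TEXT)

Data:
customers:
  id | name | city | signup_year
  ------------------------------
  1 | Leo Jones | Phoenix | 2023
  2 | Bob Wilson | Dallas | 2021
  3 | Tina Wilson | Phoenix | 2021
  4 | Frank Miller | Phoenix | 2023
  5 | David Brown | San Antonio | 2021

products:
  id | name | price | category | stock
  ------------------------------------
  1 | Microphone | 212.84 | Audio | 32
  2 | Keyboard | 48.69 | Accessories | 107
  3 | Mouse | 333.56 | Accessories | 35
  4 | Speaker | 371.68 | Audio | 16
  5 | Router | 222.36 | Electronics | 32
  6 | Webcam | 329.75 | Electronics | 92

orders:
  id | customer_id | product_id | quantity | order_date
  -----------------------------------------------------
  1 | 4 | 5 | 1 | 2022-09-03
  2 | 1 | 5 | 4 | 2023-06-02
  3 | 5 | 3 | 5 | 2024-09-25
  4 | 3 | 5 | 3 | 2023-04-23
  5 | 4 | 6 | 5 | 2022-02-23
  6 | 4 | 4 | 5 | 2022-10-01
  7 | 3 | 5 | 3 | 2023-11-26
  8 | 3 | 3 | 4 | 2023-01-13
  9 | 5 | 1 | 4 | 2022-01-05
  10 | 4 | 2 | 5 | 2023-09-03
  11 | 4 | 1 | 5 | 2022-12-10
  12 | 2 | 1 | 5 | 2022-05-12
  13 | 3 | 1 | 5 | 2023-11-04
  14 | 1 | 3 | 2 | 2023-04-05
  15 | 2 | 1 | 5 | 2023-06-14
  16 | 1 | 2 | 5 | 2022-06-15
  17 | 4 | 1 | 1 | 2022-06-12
SELECT id, product_id FROM orders WHERE product_id IN (SELECT id FROM products WHERE stock >= 141)

Execution result:
(no rows)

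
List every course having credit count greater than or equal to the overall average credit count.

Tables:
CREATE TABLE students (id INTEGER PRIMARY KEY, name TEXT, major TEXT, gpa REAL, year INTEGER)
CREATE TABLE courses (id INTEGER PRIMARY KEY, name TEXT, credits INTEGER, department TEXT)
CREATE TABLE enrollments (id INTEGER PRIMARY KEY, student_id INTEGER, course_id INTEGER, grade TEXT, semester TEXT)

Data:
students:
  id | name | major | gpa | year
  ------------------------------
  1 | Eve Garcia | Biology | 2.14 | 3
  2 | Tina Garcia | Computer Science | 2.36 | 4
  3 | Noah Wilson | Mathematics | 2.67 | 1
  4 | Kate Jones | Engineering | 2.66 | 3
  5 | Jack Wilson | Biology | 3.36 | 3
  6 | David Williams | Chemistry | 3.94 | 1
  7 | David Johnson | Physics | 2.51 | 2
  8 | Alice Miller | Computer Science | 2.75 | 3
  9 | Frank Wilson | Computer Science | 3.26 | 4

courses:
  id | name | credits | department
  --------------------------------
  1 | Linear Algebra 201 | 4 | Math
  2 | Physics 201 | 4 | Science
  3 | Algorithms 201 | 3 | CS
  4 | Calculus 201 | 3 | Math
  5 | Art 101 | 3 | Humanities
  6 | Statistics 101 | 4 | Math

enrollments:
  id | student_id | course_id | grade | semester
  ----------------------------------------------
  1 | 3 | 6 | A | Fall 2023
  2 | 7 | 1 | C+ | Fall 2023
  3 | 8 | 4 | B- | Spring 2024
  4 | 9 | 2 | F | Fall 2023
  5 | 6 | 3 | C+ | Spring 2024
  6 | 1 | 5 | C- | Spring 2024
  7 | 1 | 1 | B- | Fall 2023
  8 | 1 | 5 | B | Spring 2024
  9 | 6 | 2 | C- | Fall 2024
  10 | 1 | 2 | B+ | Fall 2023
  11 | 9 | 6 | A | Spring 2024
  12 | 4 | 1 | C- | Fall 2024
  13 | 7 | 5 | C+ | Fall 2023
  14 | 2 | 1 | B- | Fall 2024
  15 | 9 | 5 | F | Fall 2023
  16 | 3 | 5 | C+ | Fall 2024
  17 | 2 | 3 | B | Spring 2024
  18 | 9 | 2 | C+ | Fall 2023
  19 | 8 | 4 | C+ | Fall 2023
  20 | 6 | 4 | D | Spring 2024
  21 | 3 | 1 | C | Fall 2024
SELECT name, credits FROM courses WHERE credits >= (SELECT AVG(credits) FROM courses)

Execution result:
name | credits
Linear Algebra 201 | 4
Physics 201 | 4
Statistics 101 | 4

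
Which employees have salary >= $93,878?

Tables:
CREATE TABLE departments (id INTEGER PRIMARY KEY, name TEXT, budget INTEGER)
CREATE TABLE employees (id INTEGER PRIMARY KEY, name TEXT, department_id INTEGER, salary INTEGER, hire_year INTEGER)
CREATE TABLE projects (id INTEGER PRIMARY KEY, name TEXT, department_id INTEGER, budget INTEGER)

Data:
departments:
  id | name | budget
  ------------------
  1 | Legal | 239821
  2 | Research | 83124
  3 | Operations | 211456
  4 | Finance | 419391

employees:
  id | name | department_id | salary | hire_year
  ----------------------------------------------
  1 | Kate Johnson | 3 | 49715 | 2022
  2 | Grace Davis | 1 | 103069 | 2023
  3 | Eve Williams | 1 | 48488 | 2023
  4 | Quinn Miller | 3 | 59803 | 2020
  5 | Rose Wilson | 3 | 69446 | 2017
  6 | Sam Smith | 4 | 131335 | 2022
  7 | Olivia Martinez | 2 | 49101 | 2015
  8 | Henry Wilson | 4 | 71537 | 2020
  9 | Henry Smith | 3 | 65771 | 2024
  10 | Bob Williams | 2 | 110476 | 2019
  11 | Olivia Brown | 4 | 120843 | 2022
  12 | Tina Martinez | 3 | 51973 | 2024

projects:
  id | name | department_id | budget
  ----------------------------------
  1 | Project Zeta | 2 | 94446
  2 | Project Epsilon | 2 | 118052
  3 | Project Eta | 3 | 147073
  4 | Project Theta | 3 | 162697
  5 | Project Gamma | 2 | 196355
SELECT name, salary FROM employees WHERE salary >= 93878

Execution result:
name | salary
Grace Davis | 103069
Sam Smith | 131335
Bob Williams | 110476
Olivia Brown | 120843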